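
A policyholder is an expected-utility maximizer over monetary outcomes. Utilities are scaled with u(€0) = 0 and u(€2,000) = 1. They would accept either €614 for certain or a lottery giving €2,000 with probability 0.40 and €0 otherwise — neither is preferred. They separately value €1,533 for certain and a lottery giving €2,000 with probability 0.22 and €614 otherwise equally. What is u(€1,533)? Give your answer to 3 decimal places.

0.532

From the first indifference, u(€614) = 0.40·u(€2,000) + 0.60·u(€0) = 0.40·1 + 0.60·0 = 0.40.
Chaining: u(€1,533) = 0.22·1.00 + 0.78·0.40 = 0.5320.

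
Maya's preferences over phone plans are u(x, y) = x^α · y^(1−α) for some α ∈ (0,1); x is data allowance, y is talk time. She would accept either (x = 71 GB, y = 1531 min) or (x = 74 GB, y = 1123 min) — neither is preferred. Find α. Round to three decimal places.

The Cobb–Douglas utilities coincide, so 71^α·1531^(1−α) = 74^α·1123^(1−α).
Taking logs: α·ln 71 + (1−α)·ln 1531 = α·ln 74 + (1−α)·ln 1123, i.e. α·-0.041385 = (1−α)·-0.309917.
Thus α·(-0.351302) = -0.309917, so α = -0.309917/-0.351302 ≈ 0.882.

α ≈ 0.882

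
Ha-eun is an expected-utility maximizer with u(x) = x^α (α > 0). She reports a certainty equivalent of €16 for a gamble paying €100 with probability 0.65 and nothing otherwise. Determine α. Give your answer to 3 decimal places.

α ≈ 0.235

EU(lottery) = 0.65·100^α + 0.35·0 = 0.65·100^α.
Setting u(16) equal to that: 16^α = 0.65·100^α ⇒ (16/100)^α = 0.65.
Taking logs: α·ln(16/100) = ln(0.65), so α = -0.430783 / -1.832581 ≈ 0.235.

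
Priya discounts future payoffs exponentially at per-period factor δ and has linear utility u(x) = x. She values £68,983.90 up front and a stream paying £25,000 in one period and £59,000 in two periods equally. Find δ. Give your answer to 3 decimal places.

δ ≈ 0.890

The stream is worth 25000δ + 59000δ² today, so 25000δ + 59000δ² = 68983.90.
That is, 59000δ² + 25000δ − 68983.90 = 0, a quadratic in δ.
The positive root is δ = [−25000 + √(25000² + 4·59000·68983.90)] / (2·59000) = (−25000 + 130020.000)/118000 ≈ 0.890.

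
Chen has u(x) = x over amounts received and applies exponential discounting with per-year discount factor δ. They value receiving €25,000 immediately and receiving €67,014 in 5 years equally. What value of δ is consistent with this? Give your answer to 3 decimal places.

The payoff in 5 years is discounted by δ^5, so u(25000) = δ^5·u(67014) and δ^5 = u(25000)/u(67014).
With u(x) = x: δ^5 = 25000/67014 = 0.37306.
Hence δ = (0.37306)^(1/5) = 0.82102.

δ ≈ 0.821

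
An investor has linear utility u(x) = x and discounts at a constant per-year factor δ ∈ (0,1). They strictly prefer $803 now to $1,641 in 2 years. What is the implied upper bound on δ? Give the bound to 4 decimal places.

Under u(x) = x this choice says 803 > δ^2·1641.
Hence δ^2 < 803/1641 = 0.48934, and x ↦ x^(1/2) is increasing on (0,∞).
δ < 0.48934^(1/2) = 0.6995.

δ < 0.6995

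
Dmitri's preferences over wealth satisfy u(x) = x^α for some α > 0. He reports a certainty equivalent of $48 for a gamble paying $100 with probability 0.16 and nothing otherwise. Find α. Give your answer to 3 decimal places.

The lottery's expected utility is 0.16·u(100) + 0.84·u(0) = 0.16·100^α (since u(0) = 0 for α > 0).
Indifference: 48^α = 0.16·100^α, so (48/100)^α = 0.16.
α = ln(0.16) / ln(48/100) = -1.832581/-0.733969 ≈ 2.497.

α ≈ 2.497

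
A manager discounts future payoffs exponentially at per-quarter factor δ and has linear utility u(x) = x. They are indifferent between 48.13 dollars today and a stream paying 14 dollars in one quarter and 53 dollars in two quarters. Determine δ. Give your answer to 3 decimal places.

δ ≈ 0.830

Equating present values: 48.13 = 14δ + 53δ².
So 53δ² + 14δ − 48.13 = 0.
δ = (−14 + √(14² + 4·53·48.13)) / (2·53) = (−14 + √10399.56) / 106 ≈ 0.830.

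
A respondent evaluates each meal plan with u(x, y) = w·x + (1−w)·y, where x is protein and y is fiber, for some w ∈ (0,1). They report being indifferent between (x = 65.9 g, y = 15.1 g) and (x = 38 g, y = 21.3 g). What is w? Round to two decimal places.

w = 0.18

Equating utilities: w·65.9 + (1−w)·15.1 = w·38 + (1−w)·21.3.
Collecting terms: w·27.9 = (1−w)·6.2.
Hence w = 6.2/(27.9+6.2) = 6.2/34.1 = 0.18.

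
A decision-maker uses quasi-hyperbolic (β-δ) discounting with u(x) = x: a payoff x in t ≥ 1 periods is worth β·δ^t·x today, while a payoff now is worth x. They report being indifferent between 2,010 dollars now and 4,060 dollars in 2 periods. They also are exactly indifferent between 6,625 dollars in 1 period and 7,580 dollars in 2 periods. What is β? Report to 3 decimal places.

β ≈ 0.648

The second indifference involves only future payoffs, so β cancels: β·δ^1·6625 = β·δ^2·7580, giving δ = 6625/7580 = 0.87401.
Substituting δ into 2010 = β·δ^2·4060: β = 2010/(3101.411) ≈ 0.648.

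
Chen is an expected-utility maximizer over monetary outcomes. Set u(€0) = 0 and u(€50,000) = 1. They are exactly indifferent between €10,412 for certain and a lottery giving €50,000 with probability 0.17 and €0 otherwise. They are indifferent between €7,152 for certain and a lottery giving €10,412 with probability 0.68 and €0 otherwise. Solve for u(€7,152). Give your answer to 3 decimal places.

0.116

First, u(€10,412) = 0.17·u(€50,000) + 0.83·u(€0) = 0.17.
The second indifference gives u(€7,152) = 0.68·u(€10,412) + 0.32·u(€0) = 0.68·0.17 + 0.32·0.00 = 0.1156.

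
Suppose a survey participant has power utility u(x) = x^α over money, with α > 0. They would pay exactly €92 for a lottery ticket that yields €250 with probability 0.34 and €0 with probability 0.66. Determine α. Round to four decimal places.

The lottery's expected utility is 0.34·u(250) + 0.66·u(0) = 0.34·250^α (since u(0) = 0 for α > 0).
Indifference: 92^α = 0.34·250^α, so (92/250)^α = 0.34.
Taking logs: α·ln(92/250) = ln(0.34), so α = -1.0788097 / -0.9996723 ≈ 1.0792.

α ≈ 1.0792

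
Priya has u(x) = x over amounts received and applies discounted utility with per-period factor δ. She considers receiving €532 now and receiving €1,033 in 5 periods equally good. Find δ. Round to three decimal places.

The payoff in 5 periods is discounted by δ^5, so u(532) = δ^5·u(1033) and δ^5 = u(532)/u(1033).
With u(x) = x: δ^5 = 532/1033 = 0.51500.
Taking the 5th root: δ = 0.51500^(1/5) ≈ 0.876.

δ ≈ 0.876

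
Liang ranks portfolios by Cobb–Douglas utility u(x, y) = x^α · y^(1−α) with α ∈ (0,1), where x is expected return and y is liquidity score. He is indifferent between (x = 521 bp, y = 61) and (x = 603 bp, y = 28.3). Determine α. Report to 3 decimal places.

α ≈ 0.840

The Cobb–Douglas utilities coincide, so 521^α·61^(1−α) = 603^α·28.3^(1−α).
Rearrange to (521/603)^α = (28.3/61)^(1−α) and take logs: α·-0.146167 = (1−α)·-0.768012.
So α/(1−α) = (-0.768012)/(-0.146167) = 5.254346, and α = 5.254346/6.254346 ≈ 0.840.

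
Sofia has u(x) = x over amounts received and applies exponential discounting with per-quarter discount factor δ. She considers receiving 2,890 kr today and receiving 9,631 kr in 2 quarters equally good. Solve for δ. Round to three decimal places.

The payoff in 2 quarters is discounted by δ^2, so u(2890) = δ^2·u(9631) and δ^2 = u(2890)/u(9631).
With u(x) = x: δ^2 = 2890/9631 = 0.30007.
Hence δ = (0.30007)^(1/2) = 0.54779.

δ ≈ 0.548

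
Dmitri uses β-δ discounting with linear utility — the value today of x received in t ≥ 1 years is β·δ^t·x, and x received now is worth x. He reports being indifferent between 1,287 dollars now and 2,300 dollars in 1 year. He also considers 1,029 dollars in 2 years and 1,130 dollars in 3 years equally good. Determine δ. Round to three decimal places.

δ ≈ 0.911

From the later pair, β·δ^2·1029 = β·δ^3·1130; dividing through, δ = 1029/1130 = 0.91062.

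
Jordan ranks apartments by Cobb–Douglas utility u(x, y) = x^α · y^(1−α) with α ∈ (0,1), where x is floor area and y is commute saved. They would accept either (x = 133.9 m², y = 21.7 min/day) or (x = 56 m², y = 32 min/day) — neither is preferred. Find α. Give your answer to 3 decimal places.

α ≈ 0.308

The Cobb–Douglas utilities coincide, so 133.9^α·21.7^(1−α) = 56^α·32^(1−α).
Taking logs: α·ln 133.9 + (1−α)·ln 21.7 = α·ln 56 + (1−α)·ln 32, i.e. α·0.871742 = (1−α)·0.388424.
So α/(1−α) = (0.388424)/(0.871742) = 0.445572, and α = 0.445572/1.445572 ≈ 0.308.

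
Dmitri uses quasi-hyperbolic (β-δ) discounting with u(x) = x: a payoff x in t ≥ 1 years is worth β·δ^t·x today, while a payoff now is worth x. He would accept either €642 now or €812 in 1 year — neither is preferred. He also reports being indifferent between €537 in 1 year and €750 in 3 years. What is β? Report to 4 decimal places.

The second indifference involves only future payoffs, so β cancels: β·δ^1·537 = β·δ^3·750, giving δ^2 = 537/750 = 0.71600, so δ = 0.84617.
Substituting δ into 642 = β·δ·812: β = 642/(687.088) ≈ 0.9344.

β ≈ 0.9344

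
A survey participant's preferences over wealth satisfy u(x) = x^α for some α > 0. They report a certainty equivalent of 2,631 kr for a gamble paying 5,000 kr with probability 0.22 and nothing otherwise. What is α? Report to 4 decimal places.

α ≈ 2.3582

Since u(0) = 0, the lottery's EU is 0.22·5000^α.
Equating: 2631^α = 0.22·5000^α, i.e. 0.5262^α = 0.22.
α = ln(0.22) / ln(2631/5000) = -1.5141277/-0.6420739 ≈ 2.3582.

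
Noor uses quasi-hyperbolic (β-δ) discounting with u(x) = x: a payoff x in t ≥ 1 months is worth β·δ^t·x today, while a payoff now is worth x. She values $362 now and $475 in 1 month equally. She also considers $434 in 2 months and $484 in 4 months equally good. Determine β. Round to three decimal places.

β ≈ 0.805

The second indifference involves only future payoffs, so β cancels: β·δ^2·434 = β·δ^4·484, giving δ^2 = 434/484 = 0.89669, so δ = 0.94694.
The first indifference: 362 = β·δ·475, so β = 362/(δ·475) = 362/(0.94694·475) ≈ 0.805.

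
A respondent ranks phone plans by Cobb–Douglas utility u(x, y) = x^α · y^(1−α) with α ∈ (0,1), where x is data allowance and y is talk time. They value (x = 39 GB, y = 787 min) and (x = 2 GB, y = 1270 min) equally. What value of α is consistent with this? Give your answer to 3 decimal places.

α ≈ 0.139

The Cobb–Douglas utilities coincide, so 39^α·787^(1−α) = 2^α·1270^(1−α).
Taking logs: α·ln 39 + (1−α)·ln 787 = α·ln 2 + (1−α)·ln 1270, i.e. α·2.970414 = (1−α)·0.478544.
Thus α·(3.448958) = 0.478544, so α = 0.478544/3.448958 ≈ 0.139.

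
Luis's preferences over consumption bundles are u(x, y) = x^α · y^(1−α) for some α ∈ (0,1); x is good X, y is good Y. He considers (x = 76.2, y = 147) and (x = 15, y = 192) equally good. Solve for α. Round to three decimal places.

α ≈ 0.141

The Cobb–Douglas utilities coincide, so 76.2^α·147^(1−α) = 15^α·192^(1−α).
(76.2/15)^α = (192/147)^(1−α); take logs: α·ln(76.2/15) = (1−α)·ln(192/147), i.e. α·1.625311 = (1−α)·0.267063.
So α/(1−α) = (0.267063)/(1.625311) = 0.164315, and α = 0.164315/1.164315 ≈ 0.141.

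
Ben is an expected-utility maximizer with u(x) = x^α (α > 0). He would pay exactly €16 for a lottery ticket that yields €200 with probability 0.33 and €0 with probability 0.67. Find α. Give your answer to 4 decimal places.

α ≈ 0.4389

The lottery's expected utility is 0.33·u(200) + 0.67·u(0) = 0.33·200^α (since u(0) = 0 for α > 0).
Setting u(16) equal to that: 16^α = 0.33·200^α ⇒ (16/200)^α = 0.33.
Take logs: α = ln 0.33 / ln(16/200) ≈ 0.438948.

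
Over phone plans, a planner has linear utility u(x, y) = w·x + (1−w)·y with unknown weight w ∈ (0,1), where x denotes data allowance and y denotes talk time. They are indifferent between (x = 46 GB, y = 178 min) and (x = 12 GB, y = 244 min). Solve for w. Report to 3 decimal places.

w = 0.660

Indifference: w·46 + (1−w)·178 = w·12 + (1−w)·244.
Collecting terms: w·34 = (1−w)·66.
Hence w = 66/(34+66) = 66/100 = 0.660.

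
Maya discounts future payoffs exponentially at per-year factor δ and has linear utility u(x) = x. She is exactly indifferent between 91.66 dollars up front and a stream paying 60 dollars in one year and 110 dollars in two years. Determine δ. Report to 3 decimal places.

δ ≈ 0.680

Equating present values: 91.66 = 60δ + 110δ².
So 110δ² + 60δ − 91.66 = 0.
δ = (−60 + √(60² + 4·110·91.66)) / (2·110) = (−60 + √43930.40) / 220 ≈ 0.680.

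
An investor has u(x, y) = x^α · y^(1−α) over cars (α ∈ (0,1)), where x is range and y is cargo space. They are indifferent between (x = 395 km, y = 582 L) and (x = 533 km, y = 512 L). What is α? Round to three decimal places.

α ≈ 0.300

Indifference: 395^α · 582^(1−α) = 533^α · 512^(1−α).
(395/533)^α = (512/582)^(1−α); take logs: α·ln(395/533) = (1−α)·ln(512/582), i.e. α·-0.299636 = (1−α)·-0.128146.
With A = -0.299636 and B = -0.128146: α·A = (1−α)·B, so α = B/(A+B) = -0.128146/-0.427782 ≈ 0.300.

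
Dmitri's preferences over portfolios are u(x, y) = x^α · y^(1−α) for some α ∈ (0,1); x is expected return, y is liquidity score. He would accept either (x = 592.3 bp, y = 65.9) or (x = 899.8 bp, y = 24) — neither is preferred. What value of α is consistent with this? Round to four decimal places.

α ≈ 0.7072

The Cobb–Douglas utilities coincide, so 592.3^α·65.9^(1−α) = 899.8^α·24^(1−α).
Taking logs: α·ln 592.3 + (1−α)·ln 65.9 = α·ln 899.8 + (1−α)·ln 24, i.e. α·-0.4181593 = (1−α)·-1.0100846.
So α/(1−α) = (-1.0100846)/(-0.4181593) = 2.4155498, and α = 2.4155498/3.4155498 ≈ 0.7072.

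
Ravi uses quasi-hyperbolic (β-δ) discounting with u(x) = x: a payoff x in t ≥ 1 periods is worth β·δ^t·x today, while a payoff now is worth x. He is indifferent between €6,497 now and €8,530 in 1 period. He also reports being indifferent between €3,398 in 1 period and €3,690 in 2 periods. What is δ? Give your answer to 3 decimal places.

δ ≈ 0.921

Both payoffs in the second observation are in the future, so β drops out: δ^1·3398 = δ^2·3690 ⇒ δ = 3398/3690 = 0.92087.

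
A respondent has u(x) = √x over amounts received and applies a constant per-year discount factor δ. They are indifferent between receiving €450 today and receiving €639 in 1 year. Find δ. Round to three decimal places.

δ ≈ 0.839

Indifference means u(450) = δ · u(639), so δ = u(450)/u(639).
Since u(x) = √x, δ = √(450/639) = 0.83918.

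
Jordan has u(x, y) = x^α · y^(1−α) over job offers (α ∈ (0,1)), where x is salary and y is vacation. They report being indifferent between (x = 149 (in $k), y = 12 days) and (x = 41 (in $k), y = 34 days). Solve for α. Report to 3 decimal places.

The Cobb–Douglas utilities coincide, so 149^α·12^(1−α) = 41^α·34^(1−α).
Taking logs: α·ln 149 + (1−α)·ln 12 = α·ln 41 + (1−α)·ln 34, i.e. α·1.290374 = (1−α)·1.041454.
Thus α·(2.331828) = 1.041454, so α = 1.041454/2.331828 ≈ 0.447.

α ≈ 0.447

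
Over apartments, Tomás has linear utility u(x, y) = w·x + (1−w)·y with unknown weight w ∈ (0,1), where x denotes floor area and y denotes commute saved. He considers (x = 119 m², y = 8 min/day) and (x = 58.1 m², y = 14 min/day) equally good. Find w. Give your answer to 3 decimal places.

Indifference: w·119 + (1−w)·8 = w·58.1 + (1−w)·14.
Collecting terms: w·60.9 = (1−w)·6.
Hence w = 6/(60.9+6) = 6/66.9 = 0.090.

w = 0.090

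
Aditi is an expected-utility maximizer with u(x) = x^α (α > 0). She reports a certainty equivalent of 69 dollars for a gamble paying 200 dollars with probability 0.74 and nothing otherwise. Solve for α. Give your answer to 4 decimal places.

α ≈ 0.2829

Since u(0) = 0, the lottery's EU is 0.74·200^α.
Indifference: 69^α = 0.74·200^α, so (69/200)^α = 0.74.
Taking logs: α·ln(69/200) = ln(0.74), so α = -0.3011051 / -1.0642109 ≈ 0.2829.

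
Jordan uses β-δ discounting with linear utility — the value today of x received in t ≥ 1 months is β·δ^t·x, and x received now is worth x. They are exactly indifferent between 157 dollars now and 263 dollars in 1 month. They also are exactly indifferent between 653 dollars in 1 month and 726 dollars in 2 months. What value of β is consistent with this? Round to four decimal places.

From the later pair, β·δ^1·653 = β·δ^2·726; dividing through, δ = 653/726 = 0.89945.
Substituting δ into 157 = β·δ·263: β = 157/(236.555) ≈ 0.6637.

β ≈ 0.6637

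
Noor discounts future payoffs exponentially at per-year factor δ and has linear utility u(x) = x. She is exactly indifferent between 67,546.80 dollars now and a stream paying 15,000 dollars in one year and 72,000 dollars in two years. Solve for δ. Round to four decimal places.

δ ≈ 0.8700

Present value of the stream is 15000·δ + 72000·δ². Indifference gives 15000δ + 72000δ² = 67546.80.
That is, 72000δ² + 15000δ − 67546.80 = 0, a quadratic in δ.
The positive root is δ = [−15000 + √(15000² + 4·72000·67546.80)] / (2·72000) = (−15000 + 140280.000)/144000 ≈ 0.8700.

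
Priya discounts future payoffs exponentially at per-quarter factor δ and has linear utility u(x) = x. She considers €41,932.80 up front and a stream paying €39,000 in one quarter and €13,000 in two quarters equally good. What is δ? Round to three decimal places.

The stream is worth 39000δ + 13000δ² today, so 39000δ + 13000δ² = 41932.80.
That is, 13000δ² + 39000δ − 41932.80 = 0, a quadratic in δ.
The positive root is δ = [−39000 + √(39000² + 4·13000·41932.80)] / (2·13000) = (−39000 + 60840.000)/26000 ≈ 0.840.

δ ≈ 0.840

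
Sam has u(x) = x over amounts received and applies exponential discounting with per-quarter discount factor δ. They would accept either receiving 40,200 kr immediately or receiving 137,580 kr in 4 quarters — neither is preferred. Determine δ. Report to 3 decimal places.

Equating discounted utilities: u(40200) = δ^4·u(137580) ⇒ δ^4 = u(40200)/u(137580).
With u(x) = x: δ^4 = 40200/137580 = 0.29219.
Hence δ = (0.29219)^(1/4) = 0.73522.

δ ≈ 0.735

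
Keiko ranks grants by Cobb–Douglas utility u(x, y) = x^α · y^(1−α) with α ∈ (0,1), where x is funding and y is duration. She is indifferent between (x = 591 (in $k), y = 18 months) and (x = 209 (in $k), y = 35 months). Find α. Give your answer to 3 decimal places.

α ≈ 0.390

Set the two utilities equal: 591^α·18^(1−α) = 209^α·35^(1−α).
Rearrange to (591/209)^α = (35/18)^(1−α) and take logs: α·1.039482 = (1−α)·0.664976.
So α/(1−α) = (0.664976)/(1.039482) = 0.639719, and α = 0.639719/1.639719 ≈ 0.390.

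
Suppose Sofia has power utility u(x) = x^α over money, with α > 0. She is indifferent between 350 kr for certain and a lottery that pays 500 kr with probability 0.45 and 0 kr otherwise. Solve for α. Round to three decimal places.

α ≈ 2.239

The lottery's expected utility is 0.45·u(500) + 0.55·u(0) = 0.45·500^α (since u(0) = 0 for α > 0).
Setting u(350) equal to that: 350^α = 0.45·500^α ⇒ (350/500)^α = 0.45.
Taking logs: α·ln(350/500) = ln(0.45), so α = -0.798508 / -0.356675 ≈ 2.239.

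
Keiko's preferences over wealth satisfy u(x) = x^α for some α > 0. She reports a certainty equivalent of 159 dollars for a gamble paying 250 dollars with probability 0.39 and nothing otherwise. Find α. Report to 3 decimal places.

EU(lottery) = 0.39·250^α + 0.61·0 = 0.39·250^α.
Equating: 159^α = 0.39·250^α, i.e. 0.6360^α = 0.39.
α = ln(0.39) / ln(159/250) = -0.941609/-0.452557 ≈ 2.081.

α ≈ 2.081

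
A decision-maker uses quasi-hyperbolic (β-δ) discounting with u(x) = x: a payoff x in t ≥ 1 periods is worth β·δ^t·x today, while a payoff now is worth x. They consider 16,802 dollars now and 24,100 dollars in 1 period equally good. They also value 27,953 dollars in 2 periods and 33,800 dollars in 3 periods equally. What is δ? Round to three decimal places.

The second indifference involves only future payoffs, so β cancels: β·δ^2·27953 = β·δ^3·33800, giving δ = 27953/33800 = 0.82701.

δ ≈ 0.827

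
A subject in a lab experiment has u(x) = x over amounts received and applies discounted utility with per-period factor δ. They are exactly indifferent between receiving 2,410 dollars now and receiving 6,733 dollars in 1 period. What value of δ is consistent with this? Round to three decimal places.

δ ≈ 0.358

The payoff in 1 period is discounted by δ, so u(2410) = δ·u(6733) and δ = u(2410)/u(6733).
With u(x) = x: δ = 2410/6733 = 0.35794.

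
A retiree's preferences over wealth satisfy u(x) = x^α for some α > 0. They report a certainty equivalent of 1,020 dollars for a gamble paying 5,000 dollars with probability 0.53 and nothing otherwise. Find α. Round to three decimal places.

α ≈ 0.399

EU(lottery) = 0.53·5000^α + 0.47·0 = 0.53·5000^α.
Indifference: 1020^α = 0.53·5000^α, so (1020/5000)^α = 0.53.
α = ln(0.53) / ln(1020/5000) = -0.634878/-1.589635 ≈ 0.399.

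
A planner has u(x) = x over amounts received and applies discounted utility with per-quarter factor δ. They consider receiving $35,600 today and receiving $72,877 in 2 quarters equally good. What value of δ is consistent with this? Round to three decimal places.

δ ≈ 0.699

Equating discounted utilities: u(35600) = δ^2·u(72877) ⇒ δ^2 = u(35600)/u(72877).
With u(x) = x: δ^2 = 35600/72877 = 0.48849.
So δ = 0.48849^(1/2) ≈ 0.699.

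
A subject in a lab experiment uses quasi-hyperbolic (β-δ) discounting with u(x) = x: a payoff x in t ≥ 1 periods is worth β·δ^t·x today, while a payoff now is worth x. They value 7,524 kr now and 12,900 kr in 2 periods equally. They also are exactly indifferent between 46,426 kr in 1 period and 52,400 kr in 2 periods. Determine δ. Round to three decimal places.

δ ≈ 0.886

The second indifference involves only future payoffs, so β cancels: β·δ^1·46426 = β·δ^2·52400, giving δ = 46426/52400 = 0.88599.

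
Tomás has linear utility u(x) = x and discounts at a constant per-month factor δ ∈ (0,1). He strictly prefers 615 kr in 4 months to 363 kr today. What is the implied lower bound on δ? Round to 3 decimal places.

δ > 0.877

Under u(x) = x this choice says 363 < δ^4·615.
Hence δ^4 > 363/615 = 0.59024, and x ↦ x^(1/4) is increasing on (0,∞).
δ > (363/615)^(1/4) ≈ 0.877.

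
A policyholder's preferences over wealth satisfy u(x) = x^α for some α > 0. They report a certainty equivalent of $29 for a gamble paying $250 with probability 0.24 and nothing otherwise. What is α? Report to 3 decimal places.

The lottery's expected utility is 0.24·u(250) + 0.76·u(0) = 0.24·250^α (since u(0) = 0 for α > 0).
Indifference: 29^α = 0.24·250^α, so (29/250)^α = 0.24.
Take logs: α = ln 0.24 / ln(29/250) ≈ 0.66249.

α ≈ 0.662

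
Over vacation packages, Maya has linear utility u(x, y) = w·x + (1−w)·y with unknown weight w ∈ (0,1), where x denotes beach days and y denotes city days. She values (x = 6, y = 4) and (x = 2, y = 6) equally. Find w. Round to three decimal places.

w = 0.333

u(6,4) = u(2,6) means w·6 + (1−w)·4 = w·2 + (1−w)·6.
w·(6−2) = (1−w)·(6−4), i.e. w·4 = (1−w)·2.
Hence w = 2/(4+2) = 2/6 = 0.333.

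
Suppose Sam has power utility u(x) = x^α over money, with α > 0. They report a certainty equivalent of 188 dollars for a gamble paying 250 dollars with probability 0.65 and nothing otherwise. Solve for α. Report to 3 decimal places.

EU(lottery) = 0.65·250^α + 0.35·0 = 0.65·250^α.
Setting u(188) equal to that: 188^α = 0.65·250^α ⇒ (188/250)^α = 0.65.
α = ln(0.65) / ln(188/250) = -0.430783/-0.285019 ≈ 1.511.

α ≈ 1.511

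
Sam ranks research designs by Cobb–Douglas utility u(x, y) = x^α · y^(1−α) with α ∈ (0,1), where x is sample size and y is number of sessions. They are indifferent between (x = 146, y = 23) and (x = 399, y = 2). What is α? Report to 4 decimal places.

α ≈ 0.7084

The Cobb–Douglas utilities coincide, so 146^α·23^(1−α) = 399^α·2^(1−α).
(146/399)^α = (2/23)^(1−α); take logs: α·ln(146/399) = (1−α)·ln(2/23), i.e. α·-1.0053548 = (1−α)·-2.4423470.
Thus α·(-3.4477018) = -2.4423470, so α = -2.4423470/-3.4477018 ≈ 0.7084.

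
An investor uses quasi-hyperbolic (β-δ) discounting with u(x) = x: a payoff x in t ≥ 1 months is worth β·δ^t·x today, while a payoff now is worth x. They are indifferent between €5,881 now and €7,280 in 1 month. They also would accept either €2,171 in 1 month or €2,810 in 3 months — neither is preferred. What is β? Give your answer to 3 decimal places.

β ≈ 0.919

Both payoffs in the second observation are in the future, so β drops out: δ^1·2171 = δ^3·2810 ⇒ δ^2 = 2171/2810 = 0.77260, so δ = 0.87898.
Now use the now-vs-future pair: 5881 = β·δ·7280 gives β = 5881/(0.87898·7280) ≈ 0.919.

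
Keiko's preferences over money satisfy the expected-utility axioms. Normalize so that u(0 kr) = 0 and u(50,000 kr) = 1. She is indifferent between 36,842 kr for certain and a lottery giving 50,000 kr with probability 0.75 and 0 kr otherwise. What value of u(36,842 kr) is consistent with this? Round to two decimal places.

The indifference gives u(36,842 kr) = 0.75·u(50,000 kr) + 0.25·u(0 kr) = 0.75·1 + 0.25·0 = 0.75.

0.75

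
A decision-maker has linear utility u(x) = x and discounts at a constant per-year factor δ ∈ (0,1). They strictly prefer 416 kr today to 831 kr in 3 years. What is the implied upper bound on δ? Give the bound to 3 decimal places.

δ < 0.794

The preference means 416 > δ^3·831.
Dividing by 831: δ^3 < 0.50060. Both sides are positive, so the cube root keeps the direction.
δ < 0.50060^(1/3) = 0.794.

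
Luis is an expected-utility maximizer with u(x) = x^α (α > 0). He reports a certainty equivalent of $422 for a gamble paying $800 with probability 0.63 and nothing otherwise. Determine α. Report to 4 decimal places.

The lottery's expected utility is 0.63·u(800) + 0.37·u(0) = 0.63·800^α (since u(0) = 0 for α > 0).
Setting u(422) equal to that: 422^α = 0.63·800^α ⇒ (422/800)^α = 0.63.
Take logs: α = ln 0.63 / ln(422/800) ≈ 0.722375.

α ≈ 0.7224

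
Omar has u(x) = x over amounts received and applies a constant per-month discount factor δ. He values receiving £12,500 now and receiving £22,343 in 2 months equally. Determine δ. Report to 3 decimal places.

Equating discounted utilities: u(12500) = δ^2·u(22343) ⇒ δ^2 = u(12500)/u(22343).
With u(x) = x: δ^2 = 12500/22343 = 0.55946.
Taking the square root: δ = 0.55946^(1/2) ≈ 0.748.

δ ≈ 0.748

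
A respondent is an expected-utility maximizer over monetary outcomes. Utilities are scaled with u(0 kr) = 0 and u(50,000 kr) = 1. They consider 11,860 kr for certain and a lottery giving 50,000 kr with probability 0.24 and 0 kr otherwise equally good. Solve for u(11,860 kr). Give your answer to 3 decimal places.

u(11,860 kr) equals the lottery's expected utility: 0.24·1 + 0.76·0 = 0.24.

0.240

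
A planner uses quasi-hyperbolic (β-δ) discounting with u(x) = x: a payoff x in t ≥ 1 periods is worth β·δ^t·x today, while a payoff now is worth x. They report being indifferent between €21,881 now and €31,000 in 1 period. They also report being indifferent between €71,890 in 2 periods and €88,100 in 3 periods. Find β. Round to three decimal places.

β ≈ 0.865

Both payoffs in the second observation are in the future, so β drops out: δ^2·71890 = δ^3·88100 ⇒ δ = 71890/88100 = 0.81600.
The first indifference: 21881 = β·δ·31000, so β = 21881/(δ·31000) = 21881/(0.81600·31000) ≈ 0.865.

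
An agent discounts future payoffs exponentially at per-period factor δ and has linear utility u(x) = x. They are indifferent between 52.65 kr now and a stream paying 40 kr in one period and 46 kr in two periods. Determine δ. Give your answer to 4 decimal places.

δ ≈ 0.7200

Present value of the stream is 40·δ + 46·δ². Indifference gives 40δ + 46δ² = 52.65.
That is, 46δ² + 40δ − 52.65 = 0, a quadratic in δ.
The positive root is δ = [−40 + √(40² + 4·46·52.65)] / (2·46) = (−40 + 106.243)/92 ≈ 0.7200.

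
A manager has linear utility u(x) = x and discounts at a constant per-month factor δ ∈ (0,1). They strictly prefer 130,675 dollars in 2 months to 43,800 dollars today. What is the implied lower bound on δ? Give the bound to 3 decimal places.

δ > 0.579

Comparing present values: 43800 < δ^2·130675.
Hence δ^2 > 43800/130675 = 0.33518, and x ↦ x^(1/2) is increasing on (0,∞).
δ > 0.33518^(1/2) = 0.579.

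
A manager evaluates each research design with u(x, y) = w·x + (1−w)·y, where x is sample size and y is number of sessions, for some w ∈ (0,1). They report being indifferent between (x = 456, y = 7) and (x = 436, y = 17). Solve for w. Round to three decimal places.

w = 0.333

Equating utilities: w·456 + (1−w)·7 = w·436 + (1−w)·17.
Collecting terms: w·20 = (1−w)·10.
The marginal rate of substitution is 10/20, so w = 10/(20+10) = 0.333.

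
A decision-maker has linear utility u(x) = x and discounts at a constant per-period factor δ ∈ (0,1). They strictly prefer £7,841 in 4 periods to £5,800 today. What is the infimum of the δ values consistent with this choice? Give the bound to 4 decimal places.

Under u(x) = x this choice says 5800 < δ^4·7841.
So δ^4 > 5800/7841 = 0.73970; taking the 4th root of both positive sides preserves the inequality.
δ > (5800/7841)^(1/4) ≈ 0.9274.

δ > 0.9274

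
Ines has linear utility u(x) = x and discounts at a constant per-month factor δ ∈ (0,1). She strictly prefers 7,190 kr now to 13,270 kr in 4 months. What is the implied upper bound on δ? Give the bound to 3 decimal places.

The preference means 7190 > δ^4·13270.
So δ^4 < 7190/13270 = 0.54182; taking the 4th root of both positive sides preserves the inequality.
δ < 0.54182^(1/4) = 0.858.

δ < 0.858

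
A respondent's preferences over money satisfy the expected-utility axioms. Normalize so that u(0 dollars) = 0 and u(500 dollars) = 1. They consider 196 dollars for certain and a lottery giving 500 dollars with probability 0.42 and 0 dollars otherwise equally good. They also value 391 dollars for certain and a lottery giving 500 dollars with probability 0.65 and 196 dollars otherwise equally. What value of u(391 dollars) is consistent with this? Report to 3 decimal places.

From the first indifference, u(196 dollars) = 0.42·u(500 dollars) + 0.58·u(0 dollars) = 0.42·1 + 0.58·0 = 0.42.
Chaining: u(391 dollars) = 0.65·1.00 + 0.35·0.42 = 0.7970.

0.797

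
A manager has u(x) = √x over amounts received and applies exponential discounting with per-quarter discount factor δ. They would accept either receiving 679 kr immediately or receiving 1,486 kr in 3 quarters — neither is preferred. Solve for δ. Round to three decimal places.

δ ≈ 0.878

The payoff in 3 quarters is discounted by δ^3, so u(679) = δ^3·u(1486) and δ^3 = u(679)/u(1486).
Since u(x) = √x, δ^3 = √(679/1486) = 0.67597.
So δ = 0.67597^(1/3) ≈ 0.878.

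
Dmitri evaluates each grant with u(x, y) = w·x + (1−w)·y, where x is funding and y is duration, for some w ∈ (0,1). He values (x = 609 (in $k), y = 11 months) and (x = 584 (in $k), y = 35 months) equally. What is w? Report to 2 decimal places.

Equating utilities: w·609 + (1−w)·11 = w·584 + (1−w)·35.
Rearranging, 25·w − 24·(1−w) = 0.
So w/(1−w) = 24/25 = 0.9600, giving w = 24/(25+24) = 0.49.

w = 0.49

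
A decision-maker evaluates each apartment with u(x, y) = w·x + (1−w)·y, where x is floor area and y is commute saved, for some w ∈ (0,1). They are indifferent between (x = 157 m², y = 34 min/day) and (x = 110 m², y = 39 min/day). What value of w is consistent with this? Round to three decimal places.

w = 0.096

Equating utilities: w·157 + (1−w)·34 = w·110 + (1−w)·39.
Collecting terms: w·47 = (1−w)·5.
So w/(1−w) = 5/47 = 0.1064, giving w = 5/(47+5) = 0.096.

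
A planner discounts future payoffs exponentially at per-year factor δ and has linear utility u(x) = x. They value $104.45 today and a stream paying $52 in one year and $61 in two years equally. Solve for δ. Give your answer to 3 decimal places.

δ ≈ 0.950

Equating present values: 104.45 = 52δ + 61δ².
So 61δ² + 52δ − 104.45 = 0.
By the quadratic formula (taking the positive root), δ = (−52 + √28189.80) / 122 ≈ 0.950.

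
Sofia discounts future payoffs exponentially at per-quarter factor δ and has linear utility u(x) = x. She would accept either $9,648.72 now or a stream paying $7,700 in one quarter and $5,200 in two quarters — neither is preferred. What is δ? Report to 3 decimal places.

δ ≈ 0.810

Present value of the stream is 7700·δ + 5200·δ². Indifference gives 7700δ + 5200δ² = 9648.72.
So 5200δ² + 7700δ − 9648.72 = 0.
The positive root is δ = [−7700 + √(7700² + 4·5200·9648.72)] / (2·5200) = (−7700 + 16124.000)/10400 ≈ 0.810.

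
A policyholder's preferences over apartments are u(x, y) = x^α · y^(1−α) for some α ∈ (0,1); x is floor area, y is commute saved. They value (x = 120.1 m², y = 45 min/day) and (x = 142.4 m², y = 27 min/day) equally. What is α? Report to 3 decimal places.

α ≈ 0.750

Indifference: 120.1^α · 45^(1−α) = 142.4^α · 27^(1−α).
(120.1/142.4)^α = (27/45)^(1−α); take logs: α·ln(120.1/142.4) = (1−α)·ln(27/45), i.e. α·-0.170315 = (1−α)·-0.510826.
So α/(1−α) = (-0.510826)/(-0.170315) = 2.999301, and α = 2.999301/3.999301 ≈ 0.750.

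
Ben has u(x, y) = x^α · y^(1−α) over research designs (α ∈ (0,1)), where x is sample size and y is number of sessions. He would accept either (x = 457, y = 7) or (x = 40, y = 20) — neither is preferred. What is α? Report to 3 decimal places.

Indifference: 457^α · 7^(1−α) = 40^α · 20^(1−α).
Taking logs: α·ln 457 + (1−α)·ln 7 = α·ln 40 + (1−α)·ln 20, i.e. α·2.435804 = (1−α)·1.049822.
With A = 2.435804 and B = 1.049822: α·A = (1−α)·B, so α = B/(A+B) = 1.049822/3.485626 ≈ 0.301.

α ≈ 0.301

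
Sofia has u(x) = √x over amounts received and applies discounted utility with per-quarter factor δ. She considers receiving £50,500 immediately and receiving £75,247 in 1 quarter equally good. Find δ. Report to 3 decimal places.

δ ≈ 0.819

Equating discounted utilities: u(50500) = δ·u(75247) ⇒ δ = u(50500)/u(75247).
Since u(x) = √x, δ = √(50500/75247) = 0.81922.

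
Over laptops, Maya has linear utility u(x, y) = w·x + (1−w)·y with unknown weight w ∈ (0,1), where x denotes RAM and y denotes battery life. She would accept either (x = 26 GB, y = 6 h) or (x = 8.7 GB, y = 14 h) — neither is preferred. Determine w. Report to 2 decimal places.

u(26,6) = u(8.7,14) means w·26 + (1−w)·6 = w·8.7 + (1−w)·14.
w·(26−8.7) = (1−w)·(14−6), i.e. w·17.3 = (1−w)·8.
So w/(1−w) = 8/17.3 = 0.4624, giving w = 8/(17.3+8) = 0.32.

w = 0.32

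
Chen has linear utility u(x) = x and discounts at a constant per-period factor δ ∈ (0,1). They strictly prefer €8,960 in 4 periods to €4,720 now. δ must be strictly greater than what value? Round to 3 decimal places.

Comparing present values: 4720 < δ^4·8960.
Hence δ^4 > 4720/8960 = 0.52679, and x ↦ x^(1/4) is increasing on (0,∞).
δ > 0.52679^(1/4) = 0.852.

δ > 0.852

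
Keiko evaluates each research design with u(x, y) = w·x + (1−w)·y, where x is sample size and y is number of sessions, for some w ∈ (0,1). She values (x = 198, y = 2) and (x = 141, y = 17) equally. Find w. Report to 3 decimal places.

w = 0.208

u(198,2) = u(141,17) means w·198 + (1−w)·2 = w·141 + (1−w)·17.
Collecting terms: w·57 = (1−w)·15.
Hence w = 15/(57+15) = 15/72 = 0.208.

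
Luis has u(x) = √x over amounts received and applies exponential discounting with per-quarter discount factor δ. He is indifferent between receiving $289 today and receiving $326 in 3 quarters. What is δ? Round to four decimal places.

The payoff in 3 quarters is discounted by δ^3, so u(289) = δ^3·u(326) and δ^3 = u(289)/u(326).
Since u(x) = √x, δ^3 = √(289/326) = 0.94154.
So δ = 0.94154^(1/3) ≈ 0.9801.

δ ≈ 0.9801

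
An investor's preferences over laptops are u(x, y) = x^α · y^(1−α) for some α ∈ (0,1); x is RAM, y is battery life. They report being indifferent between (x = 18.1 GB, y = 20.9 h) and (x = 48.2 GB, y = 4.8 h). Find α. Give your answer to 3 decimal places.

Indifference: 18.1^α · 20.9^(1−α) = 48.2^α · 4.8^(1−α).
(18.1/48.2)^α = (4.8/20.9)^(1−α); take logs: α·ln(18.1/48.2) = (1−α)·ln(4.8/20.9), i.e. α·-0.979447 = (1−α)·-1.471133.
With A = -0.979447 and B = -1.471133: α·A = (1−α)·B, so α = B/(A+B) = -1.471133/-2.450580 ≈ 0.600.

α ≈ 0.600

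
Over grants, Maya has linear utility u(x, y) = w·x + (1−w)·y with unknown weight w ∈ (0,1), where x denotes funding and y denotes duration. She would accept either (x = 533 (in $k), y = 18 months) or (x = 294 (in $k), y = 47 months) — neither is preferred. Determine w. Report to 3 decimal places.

Equating utilities: w·533 + (1−w)·18 = w·294 + (1−w)·47.
w·(533−294) = (1−w)·(47−18), i.e. w·239 = (1−w)·29.
So w/(1−w) = 29/239 = 0.1213, giving w = 29/(239+29) = 0.108.

w = 0.108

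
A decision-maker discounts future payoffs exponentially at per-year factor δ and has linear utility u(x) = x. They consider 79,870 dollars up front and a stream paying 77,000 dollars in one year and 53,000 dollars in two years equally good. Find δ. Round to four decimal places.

δ ≈ 0.7000

Present value of the stream is 77000·δ + 53000·δ². Indifference gives 77000δ + 53000δ² = 79870.
So 53000δ² + 77000δ − 79870 = 0.
δ = (−77000 + √(77000² + 4·53000·79870)) / (2·53000) = (−77000 + √22861440000.00) / 106000 ≈ 0.7000.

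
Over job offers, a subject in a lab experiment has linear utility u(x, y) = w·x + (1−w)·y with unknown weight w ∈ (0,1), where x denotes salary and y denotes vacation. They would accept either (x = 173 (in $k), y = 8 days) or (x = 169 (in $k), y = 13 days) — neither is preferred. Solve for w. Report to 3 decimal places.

u(173,8) = u(169,13) means w·173 + (1−w)·8 = w·169 + (1−w)·13.
Collecting terms: w·4 = (1−w)·5.
The marginal rate of substitution is 5/4, so w = 5/(4+5) = 0.556.

w = 0.556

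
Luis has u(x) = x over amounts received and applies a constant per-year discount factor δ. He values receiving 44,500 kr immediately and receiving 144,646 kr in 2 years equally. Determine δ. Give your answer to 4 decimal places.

Equating discounted utilities: u(44500) = δ^2·u(144646) ⇒ δ^2 = u(44500)/u(144646).
With u(x) = x: δ^2 = 44500/144646 = 0.30765.
Taking the square root: δ = 0.30765^(1/2) ≈ 0.5547.

δ ≈ 0.5547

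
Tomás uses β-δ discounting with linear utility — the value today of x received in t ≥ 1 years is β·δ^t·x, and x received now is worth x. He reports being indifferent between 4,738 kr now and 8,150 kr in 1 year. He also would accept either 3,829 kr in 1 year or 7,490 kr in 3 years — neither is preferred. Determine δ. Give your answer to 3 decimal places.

Both payoffs in the second observation are in the future, so β drops out: δ^1·3829 = δ^3·7490 ⇒ δ^2 = 3829/7490 = 0.51121, so δ = 0.71499.

δ ≈ 0.715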